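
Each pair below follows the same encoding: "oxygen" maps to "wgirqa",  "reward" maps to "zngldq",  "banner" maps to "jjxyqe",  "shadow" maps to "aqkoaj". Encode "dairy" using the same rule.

ljsck

In oxygen: o→w is +8, x→g is +9, y→i is +10, g→r is +11 — the shift increases by 1 each position. The shift increases by 1 at each position, starting from +8: 8, 9, 10, ….
On dairy: d+8=l, a+9=j, i+10=s, r+11=c, y+12=k.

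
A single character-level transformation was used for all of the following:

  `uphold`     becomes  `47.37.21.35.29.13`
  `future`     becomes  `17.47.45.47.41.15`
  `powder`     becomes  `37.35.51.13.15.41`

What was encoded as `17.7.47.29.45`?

u(#21)→47 and p(#16)→37: differences scale by 2, so n = 2·pos + 5. The formula is n = 2×(alphabet index, a=1) + 5.
Decoding 17.7.47.29.45: 17→(17−5)÷2=6=f, 7→(7−5)÷2=1=a, 47→(47−5)÷2=21=u, 29→(29−5)÷2=12=l, 45→(45−5)÷2=20=t.

fault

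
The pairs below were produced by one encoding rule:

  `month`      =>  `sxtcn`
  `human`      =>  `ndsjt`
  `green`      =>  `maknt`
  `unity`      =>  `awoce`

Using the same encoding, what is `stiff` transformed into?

Shifts by position in month: pos 0: m→s (+6), pos 1: o→x (+9), pos 2: n→t (+6), pos 3: t→c (+9) — repeating every 2. A repeating key of period 2 is used — shifts +6, +9 over and over.
On stiff: s+6=y, t+9=c, i+6=o, f+9=o, f+6=l.

ycool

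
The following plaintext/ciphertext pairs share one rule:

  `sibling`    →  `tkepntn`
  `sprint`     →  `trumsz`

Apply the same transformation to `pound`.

In sibling: s→t is +1, i→k is +2, b→e is +3, l→p is +4 — the shift increases by 1 each position. The shift increases by 1 at each position, starting from +1: 1, 2, 3, ….
For pound: p+1=q, o+2=q, u+3=x, n+4=r, d+5=i.

qqxri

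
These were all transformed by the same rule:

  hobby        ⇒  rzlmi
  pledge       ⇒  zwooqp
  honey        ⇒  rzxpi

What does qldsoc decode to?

gather

Shifts by position in hobby: pos 0: h→r (+10), pos 1: o→z (+11), pos 2: b→l (+10), pos 3: b→m (+11) — repeating every 2. A repeating key of period 2 is used — shifts +10, +11 over and over.
Decoding qldsoc: q−10=g, l−11=a, d−10=t, s−11=h, o−10=e, c−11=r.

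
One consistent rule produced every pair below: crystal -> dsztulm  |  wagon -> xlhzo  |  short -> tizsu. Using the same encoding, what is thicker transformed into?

uitdlps

Two shifts are in play — +11 for a/e/i/o/u, +1 for every other letter.
On thicker: t(cons)+1=u, h(cons)+1=i, i(vowel)+11=t, c(cons)+1=d, k(cons)+1=l, e(vowel)+11=p, r(cons)+1=s.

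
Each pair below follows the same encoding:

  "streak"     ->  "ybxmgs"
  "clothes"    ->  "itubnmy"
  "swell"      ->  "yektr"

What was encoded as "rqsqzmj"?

Shifts by position in streak: pos 0: s→y (+6), pos 1: t→b (+8), pos 2: r→x (+6), pos 3: e→m (+8) — repeating every 2. It's a Vigenère-style cipher with numeric key [6,8]: position i shifts by key[i mod 2].
Decoding rqsqzmj: r−6=l, q−8=i, s−6=m, q−8=i, z−6=t, m−8=e, j−6=d.

limited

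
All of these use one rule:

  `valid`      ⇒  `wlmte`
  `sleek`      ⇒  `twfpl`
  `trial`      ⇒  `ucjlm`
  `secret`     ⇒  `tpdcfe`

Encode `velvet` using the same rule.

Shifts by position in valid: pos 0: v→w (+1), pos 1: a→l (+11), pos 2: l→m (+1), pos 3: i→t (+11) — repeating every 2. The shifts repeat in a cycle of length 2: positions 0,1,… shift by +1, +11, then the pattern repeats.
Applying it to velvet: v+1=w, e+11=p, l+1=m, v+11=g, e+1=f, t+11=e.

wpmgfe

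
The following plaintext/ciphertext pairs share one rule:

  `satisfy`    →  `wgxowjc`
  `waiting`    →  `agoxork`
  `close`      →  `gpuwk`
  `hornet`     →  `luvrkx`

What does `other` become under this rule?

The rule splits by letter class: vowels +6, consonants +4.
For other: o(vowel)+6=u, t(cons)+4=x, h(cons)+4=l, e(vowel)+6=k, r(cons)+4=v.

uxlkv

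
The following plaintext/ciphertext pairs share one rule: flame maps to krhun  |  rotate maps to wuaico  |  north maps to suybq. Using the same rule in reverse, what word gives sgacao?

nature

Letter i (0-indexed) is shifted by i+5, so successive shifts are 5, 6, 7, ….
Reversing it on sgacao: s−5=n, g−6=a, a−7=t, c−8=u, a−9=r, o−10=e.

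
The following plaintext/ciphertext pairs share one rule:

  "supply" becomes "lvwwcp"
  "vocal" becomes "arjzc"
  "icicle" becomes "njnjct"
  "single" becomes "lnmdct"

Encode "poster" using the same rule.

wrlqtg

s(18)→l(11) and u(20)→v(21) fit y≡5x+25 (mod 26); the inverse of 5 mod 26 is 21. Each letter's alphabet position (a=0..z=25) is mapped through 5·x+25 mod 26 — an affine cipher.
For poster: p(15)→5·15+25≡22=w; o(14)→5·14+25≡17=r; s(18)→5·18+25≡11=l; t(19)→5·19+25≡16=q; e(4)→5·4+25≡19=t; r(17)→5·17+25≡6=g (all mod 26).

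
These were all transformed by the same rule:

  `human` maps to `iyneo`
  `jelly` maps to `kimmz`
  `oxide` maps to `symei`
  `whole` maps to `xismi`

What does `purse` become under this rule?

The shift depends on letter class: consonant h→i is +1, but vowel u→y is +4. Vowels shift forward by 4 and consonants shift forward by 1.
On purse: p(cons)+1=q, u(vowel)+4=y, r(cons)+1=s, s(cons)+1=t, e(vowel)+4=i.

qysti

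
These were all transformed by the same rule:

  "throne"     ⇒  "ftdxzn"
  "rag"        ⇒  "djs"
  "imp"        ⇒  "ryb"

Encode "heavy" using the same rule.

The shift depends on letter class: consonant t→f is +12, but vowel o→x is +9. Two shifts are in play — +9 for a/e/i/o/u, +12 for every other letter.
On heavy: h(cons)+12=t, e(vowel)+9=n, a(vowel)+9=j, v(cons)+12=h, y(cons)+12=k.

tnjhk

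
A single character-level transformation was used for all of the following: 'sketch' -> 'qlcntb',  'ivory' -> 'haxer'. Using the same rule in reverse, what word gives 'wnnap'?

green

The output letters match the input read backwards, each shifted +9: sketch reversed is hcteks. Read the word backwards and shift each letter +9.
Reversing it on wnnap: shift back: w−9=n, n−9=e, n−9=e, a−9=r, p−9=g → neerg; then reverse → green.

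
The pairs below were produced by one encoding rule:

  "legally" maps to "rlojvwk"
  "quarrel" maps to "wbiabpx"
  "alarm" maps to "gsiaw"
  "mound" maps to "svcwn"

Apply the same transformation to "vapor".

Letter i (0-indexed) is shifted by i+6, so successive shifts are 6, 7, 8, ….
Applying it to vapor: v+6=b, a+7=h, p+8=x, o+9=x, r+10=b.

bhxxb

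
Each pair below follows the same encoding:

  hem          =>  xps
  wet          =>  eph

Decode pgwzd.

The output letters match the input read backwards, each shifted +11: hem reversed is meh. Read the word backwards and shift each letter +11.
Decoding pgwzd: shift back: p−11=e, g−11=v, w−11=l, z−11=o, d−11=s → evlos; then reverse → solve.

solve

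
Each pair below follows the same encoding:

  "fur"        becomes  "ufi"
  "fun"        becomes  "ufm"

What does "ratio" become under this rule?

Each pair mirrors across the alphabet (f↔u, u↔f, r↔i): positions sum to 25. Each letter is replaced by its mirror in the alphabet: a↔z, b↔y, c↔x, and so on (the Atbash cipher).
Applying it to ratio: r↔i, a↔z, t↔g, i↔r, o↔l.

izgrl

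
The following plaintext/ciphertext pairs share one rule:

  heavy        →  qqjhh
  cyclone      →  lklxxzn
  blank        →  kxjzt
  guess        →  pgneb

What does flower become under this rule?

Shifts by position in heavy: pos 0: h→q (+9), pos 1: e→q (+12), pos 2: a→j (+9), pos 3: v→h (+12) — repeating every 2. A repeating key of period 2 is used — shifts +9, +12 over and over.
For flower: f+9=o, l+12=x, o+9=x, w+12=i, e+9=n, r+12=d.

oxxind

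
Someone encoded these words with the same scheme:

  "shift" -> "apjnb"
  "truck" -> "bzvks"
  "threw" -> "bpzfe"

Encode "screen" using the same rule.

akzffv

The shift depends on letter class: consonant s→a is +8, but vowel i→j is +1. Two shifts are in play — +1 for a/e/i/o/u, +8 for every other letter.
Applying it to screen: s(cons)+8=a, c(cons)+8=k, r(cons)+8=z, e(vowel)+1=f, e(vowel)+1=f, n(cons)+8=v.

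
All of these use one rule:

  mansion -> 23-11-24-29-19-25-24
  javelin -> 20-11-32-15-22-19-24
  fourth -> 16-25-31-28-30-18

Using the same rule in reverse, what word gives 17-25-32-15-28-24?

m is letter #13 and maps to 23: an offset of 10. Each letter is replaced by its alphabet position (a=1..z=26) + 10.
Undoing it on 17-25-32-15-28-24: 17→(17−10)÷1=7=g, 25→(25−10)÷1=15=o, 32→(32−10)÷1=22=v, 15→(15−10)÷1=5=e, 28→(28−10)÷1=18=r, 24→(24−10)÷1=14=n.

govern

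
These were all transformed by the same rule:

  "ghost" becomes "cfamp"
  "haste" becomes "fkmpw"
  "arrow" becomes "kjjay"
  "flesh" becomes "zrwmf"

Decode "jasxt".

g(6)→c(2) and h(7)→f(5) fit y≡3x+10 (mod 26); the inverse of 3 mod 26 is 9. Each letter's alphabet position (a=0..z=25) is mapped through 3·x+10 mod 26 — an affine cipher.
Reversing it on jasxt: j(9)→9·(9−10)≡17=r; a(0)→9·(0−10)≡14=o; s(18)→9·(18−10)≡20=u; x(23)→9·(23−10)≡13=n; t(19)→9·(19−10)≡3=d (all mod 26).

round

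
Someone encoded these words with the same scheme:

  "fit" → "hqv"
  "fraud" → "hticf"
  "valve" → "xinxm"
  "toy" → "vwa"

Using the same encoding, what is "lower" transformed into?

nwymt

The shift depends on letter class: consonant f→h is +2, but vowel i→q is +8. Two shifts are in play — +8 for a/e/i/o/u, +2 for every other letter.
For lower: l(cons)+2=n, o(vowel)+8=w, w(cons)+2=y, e(vowel)+8=m, r(cons)+2=t.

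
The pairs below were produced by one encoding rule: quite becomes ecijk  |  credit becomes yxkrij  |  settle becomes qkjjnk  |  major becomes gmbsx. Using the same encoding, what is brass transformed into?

fxmqq

Each letter's alphabet position (a=0..z=25) is mapped through 19·x+12 mod 26 — an affine cipher.
Applying it to brass: b(1)→19·1+12≡5=f; r(17)→19·17+12≡23=x; a(0)→19·0+12≡12=m; s(18)→19·18+12≡16=q; s(18)→19·18+12≡16=q (all mod 26).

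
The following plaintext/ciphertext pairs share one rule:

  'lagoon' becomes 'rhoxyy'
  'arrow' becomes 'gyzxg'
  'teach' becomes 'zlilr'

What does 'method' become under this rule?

In lagoon: l→r is +6, a→h is +7, g→o is +8, o→x is +9 — the shift increases by 1 each position. Letter i (0-indexed) is shifted by i+6, so successive shifts are 6, 7, 8, ….
On method: m+6=s, e+7=l, t+8=b, h+9=q, o+10=y, d+11=o.

slbqyo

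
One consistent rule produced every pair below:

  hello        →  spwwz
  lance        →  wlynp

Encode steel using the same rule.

Compare letters: h→s is +11, e→p is +11, l→w is +11 — a constant shift. Each letter is shifted forward by 11 in the alphabet (a Caesar shift of +11).
On steel: s+11=d, t+11=e, e+11=p, e+11=p, l+11=w.

deppw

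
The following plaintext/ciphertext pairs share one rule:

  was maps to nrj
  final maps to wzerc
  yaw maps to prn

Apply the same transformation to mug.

Every letter moves 17 places later in the alphabet, wrapping around z→a.
Applying it to mug: m+17=d, u+17=l, g+17=x.

dlx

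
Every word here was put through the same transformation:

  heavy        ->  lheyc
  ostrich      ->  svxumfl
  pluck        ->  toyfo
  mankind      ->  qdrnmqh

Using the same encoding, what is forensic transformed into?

jrvhrvmf

A repeating key of period 2 is used — shifts +4, +3 over and over.
For forensic: f+4=j, o+3=r, r+4=v, e+3=h, n+4=r, s+3=v, i+4=m, c+3=f.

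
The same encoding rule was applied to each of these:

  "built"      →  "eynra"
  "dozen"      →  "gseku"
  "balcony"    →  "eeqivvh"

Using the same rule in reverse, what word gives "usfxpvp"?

In built: b→e is +3, u→y is +4, i→n is +5, l→r is +6 — the shift increases by 1 each position. The shift increases by 1 at each position, starting from +3: 3, 4, 5, ….
Undoing it on usfxpvp: u−3=r, s−4=o, f−5=a, x−6=r, p−7=i, v−8=n, p−9=g.

roaring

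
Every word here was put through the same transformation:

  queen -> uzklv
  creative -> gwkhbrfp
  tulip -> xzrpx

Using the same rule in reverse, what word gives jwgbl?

fraud

In queen: q→u is +4, u→z is +5, e→k is +6, e→l is +7 — the shift increases by 1 each position. Each letter shifts forward by (position + 4), i.e. 4, 5, 6, … — the shift grows by one for each successive letter.
Undoing it on jwgbl: j−4=f, w−5=r, g−6=a, b−7=u, l−8=d.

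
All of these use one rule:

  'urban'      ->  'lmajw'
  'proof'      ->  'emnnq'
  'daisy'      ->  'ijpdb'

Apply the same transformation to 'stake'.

u(20)→l(11) and r(17)→m(12) fit y≡17x+9 (mod 26); the inverse of 17 mod 26 is 23. This is an affine cipher: with a=0,…,z=25, each position x becomes (17x+9) mod 26.
Applying it to stake: s(18)→17·18+9≡3=d; t(19)→17·19+9≡20=u; a(0)→17·0+9≡9=j; k(10)→17·10+9≡23=x; e(4)→17·4+9≡25=z (all mod 26).

dujxz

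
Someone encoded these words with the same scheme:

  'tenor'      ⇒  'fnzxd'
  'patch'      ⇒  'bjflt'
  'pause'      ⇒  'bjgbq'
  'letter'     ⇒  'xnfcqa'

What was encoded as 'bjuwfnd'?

Shifts by position in tenor: pos 0: t→f (+12), pos 1: e→n (+9), pos 2: n→z (+12), pos 3: o→x (+9) — repeating every 2. A repeating key of period 2 is used — shifts +12, +9 over and over.
Reversing it on bjuwfnd: b−12=p, j−9=a, u−12=i, w−9=n, f−12=t, n−9=e, d−12=r.

painter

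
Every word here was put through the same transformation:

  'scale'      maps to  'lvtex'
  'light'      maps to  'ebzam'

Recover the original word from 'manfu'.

Compare letters: s→l is +19, c→v is +19, a→t is +19 — a constant shift. It's a constant shift of +19 (ROT19).
Decoding manfu: m−19=t, a−19=h, n−19=u, f−19=m, u−19=b.

thumb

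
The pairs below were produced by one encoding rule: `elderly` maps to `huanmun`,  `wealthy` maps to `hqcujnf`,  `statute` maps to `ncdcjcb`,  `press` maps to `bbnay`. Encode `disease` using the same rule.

nbjnbrm

The output letters match the input read backwards, each shifted +9: elderly reversed is ylredle. Two steps: reverse the string, then apply a Caesar shift of +9.
On disease: reverse → esaesid; then shift: e+9=n, s+9=b, a+9=j, e+9=n, s+9=b, i+9=r, d+9=m.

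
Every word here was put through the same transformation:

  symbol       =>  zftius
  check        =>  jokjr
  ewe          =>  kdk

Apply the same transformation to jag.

The shift depends on letter class: consonant s→z is +7, but vowel o→u is +6. Two shifts are in play — +6 for a/e/i/o/u, +7 for every other letter.
For jag: j(cons)+7=q, a(vowel)+6=g, g(cons)+7=n.

qgn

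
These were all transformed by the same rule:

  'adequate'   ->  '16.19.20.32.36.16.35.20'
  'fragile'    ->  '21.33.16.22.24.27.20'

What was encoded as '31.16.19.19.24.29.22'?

a is letter #1 and maps to 16: an offset of 15. The number is (letter's place in the alphabet, a=1) + 15.
Undoing it on 31.16.19.19.24.29.22: 31→(31−15)÷1=16=p, 16→(16−15)÷1=1=a, 19→(19−15)÷1=4=d, 19→(19−15)÷1=4=d, 24→(24−15)÷1=9=i, 29→(29−15)÷1=14=n, 22→(22−15)÷1=7=g.

padding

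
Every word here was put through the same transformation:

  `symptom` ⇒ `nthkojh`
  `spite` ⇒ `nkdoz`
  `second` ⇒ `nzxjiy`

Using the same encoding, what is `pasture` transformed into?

kvnopmz

Compare letters: s→n is +21, y→t is +21, m→h is +21 — a constant shift. This is a Caesar cipher with shift 21.
For pasture: p+21=k, a+21=v, s+21=n, t+21=o, u+21=p, r+21=m, e+21=z.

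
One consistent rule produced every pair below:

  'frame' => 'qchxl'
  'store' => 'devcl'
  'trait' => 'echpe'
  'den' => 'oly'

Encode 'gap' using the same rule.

The shift depends on letter class: consonant f→q is +11, but vowel a→h is +7. Two shifts are in play — +7 for a/e/i/o/u, +11 for every other letter.
Applying it to gap: g(cons)+11=r, a(vowel)+7=h, p(cons)+11=a.

rha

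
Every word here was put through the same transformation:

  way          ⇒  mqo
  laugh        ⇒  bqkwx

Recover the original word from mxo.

why

It's a constant shift of +16 (ROT16).
Decoding mxo: m−16=w, x−16=h, o−16=y.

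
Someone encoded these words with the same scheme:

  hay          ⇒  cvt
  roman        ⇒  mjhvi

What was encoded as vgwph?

Compare letters: h→c is +21, a→v is +21, y→t is +21 — a constant shift. Each letter is shifted forward by 21 in the alphabet (a Caesar shift of +21).
Reversing it on vgwph: v−21=a, g−21=l, w−21=b, p−21=u, h−21=m.

album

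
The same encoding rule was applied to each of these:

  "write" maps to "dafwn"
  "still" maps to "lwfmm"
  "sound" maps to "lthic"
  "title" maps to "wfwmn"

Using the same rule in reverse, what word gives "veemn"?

w(22)→d(3) and r(17)→a(0) fit y≡11x+21 (mod 26); the inverse of 11 mod 26 is 19. This is an affine cipher: with a=0,…,z=25, each position x becomes (11x+21) mod 26.
Reversing it on veemn: v(21)→19·(21−21)≡0=a; e(4)→19·(4−21)≡15=p; e(4)→19·(4−21)≡15=p; m(12)→19·(12−21)≡11=l; n(13)→19·(13−21)≡4=e (all mod 26).

apple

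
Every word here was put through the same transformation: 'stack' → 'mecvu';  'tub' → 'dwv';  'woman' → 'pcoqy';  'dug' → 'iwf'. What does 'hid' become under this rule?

fkj

The output letters match the input read backwards, each shifted +2: stack reversed is kcats. The word is reversed, then every letter is shifted forward by 2.
On hid: reverse → dih; then shift: d+2=f, i+2=k, h+2=j.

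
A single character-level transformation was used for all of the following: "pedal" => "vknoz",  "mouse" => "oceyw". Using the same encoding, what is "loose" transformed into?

The output letters match the input read backwards, each shifted +10: pedal reversed is ladep. Read the word backwards and shift each letter +10.
Applying it to loose: reverse → esool; then shift: e+10=o, s+10=c, o+10=y, o+10=y, l+10=v.

ocyyv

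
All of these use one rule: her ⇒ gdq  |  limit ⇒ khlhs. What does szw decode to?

tax

Compare letters: h→g is +25, e→d is +25, r→q is +25 — a constant shift. Each letter is shifted forward by 25 in the alphabet (a Caesar shift of +25).
Decoding szw: s−25=t, z−25=a, w−25=x.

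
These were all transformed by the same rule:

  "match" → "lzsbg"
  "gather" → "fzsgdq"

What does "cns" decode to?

Compare letters: m→l is +25, a→z is +25, t→s is +25 — a constant shift. It's a constant shift of +25 (ROT25).
Undoing it on cns: c−25=d, n−25=o, s−25=t.

dot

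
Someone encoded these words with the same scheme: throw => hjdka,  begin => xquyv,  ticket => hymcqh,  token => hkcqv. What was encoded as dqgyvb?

remind

This is an affine cipher: with a=0,…,z=25, each position x becomes (15x+8) mod 26.
Decoding dqgyvb: d(3)→7·(3−8)≡17=r; q(16)→7·(16−8)≡4=e; g(6)→7·(6−8)≡12=m; y(24)→7·(24−8)≡8=i; v(21)→7·(21−8)≡13=n; b(1)→7·(1−8)≡3=d (all mod 26).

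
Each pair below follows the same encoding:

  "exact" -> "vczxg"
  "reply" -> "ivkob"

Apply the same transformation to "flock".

This is the alphabet-reversal cipher (Atbash): a becomes z, b becomes y, etc.
For flock: f↔u, l↔o, o↔l, c↔x, k↔p.

uolxp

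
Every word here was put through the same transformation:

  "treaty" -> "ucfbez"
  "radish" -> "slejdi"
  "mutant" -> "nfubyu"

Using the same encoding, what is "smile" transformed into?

A repeating key of period 3 is used — shifts +1, +11, +1 over and over.
Applying it to smile: s+1=t, m+11=x, i+1=j, l+1=m, e+11=p.

txjmp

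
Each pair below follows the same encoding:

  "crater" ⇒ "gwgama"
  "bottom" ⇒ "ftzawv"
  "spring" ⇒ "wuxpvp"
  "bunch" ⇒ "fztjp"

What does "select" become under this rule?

wjrlkc

In crater: c→g is +4, r→w is +5, a→g is +6, t→a is +7 — the shift increases by 1 each position. The shift increases by 1 at each position, starting from +4: 4, 5, 6, ….
For select: s+4=w, e+5=j, l+6=r, e+7=l, c+8=k, t+9=c.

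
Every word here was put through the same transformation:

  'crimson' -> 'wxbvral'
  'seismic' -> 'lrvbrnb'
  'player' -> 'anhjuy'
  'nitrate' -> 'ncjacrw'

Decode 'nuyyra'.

The output letters match the input read backwards, each shifted +9: crimson reversed is nosmirc. Two steps: reverse the string, then apply a Caesar shift of +9.
Undoing it on nuyyra: shift back: n−9=e, u−9=l, y−9=p, y−9=p, r−9=i, a−9=r → elppir; then reverse → ripple.

ripple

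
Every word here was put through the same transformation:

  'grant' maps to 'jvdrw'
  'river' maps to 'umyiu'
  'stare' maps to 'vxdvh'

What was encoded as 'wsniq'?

token

Shifts by position in grant: pos 0: g→j (+3), pos 1: r→v (+4), pos 2: a→d (+3), pos 3: n→r (+4) — repeating every 2. The shifts repeat in a cycle of length 2: positions 0,1,… shift by +3, +4, then the pattern repeats.
Decoding wsniq: w−3=t, s−4=o, n−3=k, i−4=e, q−3=n.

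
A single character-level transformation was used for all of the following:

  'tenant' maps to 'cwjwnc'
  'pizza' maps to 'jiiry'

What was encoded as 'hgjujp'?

galaxy

Two steps: reverse the string, then apply a Caesar shift of +9.
Undoing it on hgjujp: shift back: h−9=y, g−9=x, j−9=a, u−9=l, j−9=a, p−9=g → yxalag; then reverse → galaxy.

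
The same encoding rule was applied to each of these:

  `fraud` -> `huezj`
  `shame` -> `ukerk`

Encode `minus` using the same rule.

olrzy

The shift increases by 1 at each position, starting from +2: 2, 3, 4, ….
Applying it to minus: m+2=o, i+3=l, n+4=r, u+5=z, s+6=y.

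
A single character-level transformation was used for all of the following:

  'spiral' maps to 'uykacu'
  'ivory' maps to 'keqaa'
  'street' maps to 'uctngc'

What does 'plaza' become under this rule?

rucic

Shifts by position in spiral: pos 0: s→u (+2), pos 1: p→y (+9), pos 2: i→k (+2), pos 3: r→a (+9) — repeating every 2. The shifts repeat in a cycle of length 2: positions 0,1,… shift by +2, +9, then the pattern repeats.
For plaza: p+2=r, l+9=u, a+2=c, z+9=i, a+2=c.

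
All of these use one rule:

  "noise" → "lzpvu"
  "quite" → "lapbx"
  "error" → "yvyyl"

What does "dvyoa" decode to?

The word is reversed, then every letter is shifted forward by 7.
Reversing it on dvyoa: shift back: d−7=w, v−7=o, y−7=r, o−7=h, a−7=t → worht; then reverse → throw.

throw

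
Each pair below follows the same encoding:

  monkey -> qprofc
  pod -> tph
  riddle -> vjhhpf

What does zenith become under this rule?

dfrjxl

Two shifts are in play — +1 for a/e/i/o/u, +4 for every other letter.
Applying it to zenith: z(cons)+4=d, e(vowel)+1=f, n(cons)+4=r, i(vowel)+1=j, t(cons)+4=x, h(cons)+4=l.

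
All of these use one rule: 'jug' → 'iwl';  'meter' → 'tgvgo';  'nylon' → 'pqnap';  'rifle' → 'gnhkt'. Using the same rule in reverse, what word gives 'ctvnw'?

ultra

The output letters match the input read backwards, each shifted +2: jug reversed is guj. Read the word backwards and shift each letter +2.
Undoing it on ctvnw: shift back: c−2=a, t−2=r, v−2=t, n−2=l, w−2=u → artlu; then reverse → ultra.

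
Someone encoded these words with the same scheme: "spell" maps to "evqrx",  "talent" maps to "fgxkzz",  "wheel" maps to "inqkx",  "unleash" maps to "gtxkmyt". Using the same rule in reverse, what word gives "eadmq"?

Shifts by position in spell: pos 0: s→e (+12), pos 1: p→v (+6), pos 2: e→q (+12), pos 3: l→r (+6) — repeating every 2. It's a Vigenère-style cipher with numeric key [12,6]: position i shifts by key[i mod 2].
Undoing it on eadmq: e−12=s, a−6=u, d−12=r, m−6=g, q−12=e.

surge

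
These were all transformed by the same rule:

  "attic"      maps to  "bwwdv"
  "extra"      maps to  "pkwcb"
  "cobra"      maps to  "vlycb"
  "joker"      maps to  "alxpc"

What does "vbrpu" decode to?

a(0)→b(1) and t(19)→w(22) fit y≡23x+1 (mod 26); the inverse of 23 mod 26 is 17. Each letter's alphabet position (a=0..z=25) is mapped through 23·x+1 mod 26 — an affine cipher.
Reversing it on vbrpu: v(21)→17·(21−1)≡2=c; b(1)→17·(1−1)≡0=a; r(17)→17·(17−1)≡12=m; p(15)→17·(15−1)≡4=e; u(20)→17·(20−1)≡11=l (all mod 26).

camel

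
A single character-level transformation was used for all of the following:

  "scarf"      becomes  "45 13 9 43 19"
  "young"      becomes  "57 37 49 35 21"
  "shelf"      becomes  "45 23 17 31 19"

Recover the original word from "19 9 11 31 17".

The formula is n = 2×(alphabet index, a=1) + 7.
Reversing it on 19 9 11 31 17: 19→(19−7)÷2=6=f, 9→(9−7)÷2=1=a, 11→(11−7)÷2=2=b, 31→(31−7)÷2=12=l, 17→(17−7)÷2=5=e.

fable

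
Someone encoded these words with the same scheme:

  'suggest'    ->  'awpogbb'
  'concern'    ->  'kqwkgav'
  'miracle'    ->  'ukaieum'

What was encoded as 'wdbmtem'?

observe

Shifts by position in suggest: pos 0: s→a (+8), pos 1: u→w (+2), pos 2: g→p (+9), pos 3: g→o (+8), pos 4: e→g (+2), pos 5: s→b (+9) — repeating every 3. A repeating key of period 3 is used — shifts +8, +2, +9 over and over.
Undoing it on wdbmtem: w−8=o, d−2=b, b−9=s, m−8=e, t−2=r, e−9=v, m−8=e.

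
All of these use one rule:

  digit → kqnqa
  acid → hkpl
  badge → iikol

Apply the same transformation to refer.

Shifts by position in digit: pos 0: d→k (+7), pos 1: i→q (+8), pos 2: g→n (+7), pos 3: i→q (+8) — repeating every 2. A repeating key of period 2 is used — shifts +7, +8 over and over.
For refer: r+7=y, e+8=m, f+7=m, e+8=m, r+7=y.

ymmmy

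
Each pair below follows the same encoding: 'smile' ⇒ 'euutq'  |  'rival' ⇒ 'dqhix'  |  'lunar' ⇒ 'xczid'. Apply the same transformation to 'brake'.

nzmsq

Shifts by position in smile: pos 0: s→e (+12), pos 1: m→u (+8), pos 2: i→u (+12), pos 3: l→t (+8) — repeating every 2. It's a Vigenère-style cipher with numeric key [12,8]: position i shifts by key[i mod 2].
Applying it to brake: b+12=n, r+8=z, a+12=m, k+8=s, e+12=q.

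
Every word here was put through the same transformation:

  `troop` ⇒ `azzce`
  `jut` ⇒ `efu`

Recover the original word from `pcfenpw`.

lecture

The output letters match the input read backwards, each shifted +11: troop reversed is poort. Read the word backwards and shift each letter +11.
Reversing it on pcfenpw: shift back: p−11=e, c−11=r, f−11=u, e−11=t, n−11=c, p−11=e, w−11=l → erutcel; then reverse → lecture.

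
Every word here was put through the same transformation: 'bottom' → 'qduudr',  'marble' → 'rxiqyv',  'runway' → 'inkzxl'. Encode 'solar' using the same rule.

bdyxi

Treating letters as 0–25, the rule is x ↦ 19x + 23 (mod 26).
For solar: s(18)→19·18+23≡1=b; o(14)→19·14+23≡3=d; l(11)→19·11+23≡24=y; a(0)→19·0+23≡23=x; r(17)→19·17+23≡8=i (all mod 26).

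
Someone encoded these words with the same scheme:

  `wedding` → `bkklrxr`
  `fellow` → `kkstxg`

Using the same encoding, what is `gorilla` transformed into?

Each letter shifts forward by (position + 5), i.e. 5, 6, 7, … — the shift grows by one for each successive letter.
For gorilla: g+5=l, o+6=u, r+7=y, i+8=q, l+9=u, l+10=v, a+11=l.

luyquvl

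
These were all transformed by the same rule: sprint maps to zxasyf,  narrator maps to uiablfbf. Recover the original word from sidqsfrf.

Each letter shifts forward by (position + 7), i.e. 7, 8, 9, … — the shift grows by one for each successive letter.
Decoding sidqsfrf: s−7=l, i−8=a, d−9=u, q−10=g, s−11=h, f−12=t, r−13=e, f−14=r.

laughter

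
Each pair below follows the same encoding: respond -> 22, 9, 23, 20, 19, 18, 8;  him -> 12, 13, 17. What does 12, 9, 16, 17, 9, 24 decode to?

r is letter #18 and maps to 22: an offset of 4. The number is (letter's place in the alphabet, a=1) + 4.
Decoding 12, 9, 16, 17, 9, 24: 12→(12−4)÷1=8=h, 9→(9−4)÷1=5=e, 16→(16−4)÷1=12=l, 17→(17−4)÷1=13=m, 9→(9−4)÷1=5=e, 24→(24−4)÷1=20=t.

helmet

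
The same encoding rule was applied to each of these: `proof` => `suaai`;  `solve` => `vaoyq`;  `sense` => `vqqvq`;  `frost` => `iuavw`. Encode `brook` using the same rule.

euaan

Vowels shift forward by 12 and consonants shift forward by 3.
Applying it to brook: b(cons)+3=e, r(cons)+3=u, o(vowel)+12=a, o(vowel)+12=a, k(cons)+3=n.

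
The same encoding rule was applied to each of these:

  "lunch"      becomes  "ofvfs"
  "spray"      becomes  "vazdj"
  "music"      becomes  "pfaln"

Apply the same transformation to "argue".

Shifts by position in lunch: pos 0: l→o (+3), pos 1: u→f (+11), pos 2: n→v (+8), pos 3: c→f (+3), pos 4: h→s (+11) — repeating every 3. It's a Vigenère-style cipher with numeric key [3,11,8]: position i shifts by key[i mod 3].
On argue: a+3=d, r+11=c, g+8=o, u+3=x, e+11=p.

dcoxp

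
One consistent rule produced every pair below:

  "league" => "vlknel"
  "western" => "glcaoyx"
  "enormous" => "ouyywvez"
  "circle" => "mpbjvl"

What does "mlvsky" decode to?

cellar

Shifts by position in league: pos 0: l→v (+10), pos 1: e→l (+7), pos 2: a→k (+10), pos 3: g→n (+7) — repeating every 2. A repeating key of period 2 is used — shifts +10, +7 over and over.
Decoding mlvsky: m−10=c, l−7=e, v−10=l, s−7=l, k−10=a, y−7=r.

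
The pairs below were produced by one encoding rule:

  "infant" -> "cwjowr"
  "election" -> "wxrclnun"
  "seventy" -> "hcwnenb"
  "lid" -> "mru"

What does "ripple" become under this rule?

nuyyra

The output letters match the input read backwards, each shifted +9: infant reversed is tnafni. Two steps: reverse the string, then apply a Caesar shift of +9.
Applying it to ripple: reverse → elppir; then shift: e+9=n, l+9=u, p+9=y, p+9=y, i+9=r, r+9=a.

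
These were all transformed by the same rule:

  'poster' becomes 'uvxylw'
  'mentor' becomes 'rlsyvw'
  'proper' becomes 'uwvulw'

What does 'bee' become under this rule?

gll

The shift depends on letter class: consonant p→u is +5, but vowel o→v is +7. Two shifts are in play — +7 for a/e/i/o/u, +5 for every other letter.
Applying it to bee: b(cons)+5=g, e(vowel)+7=l, e(vowel)+7=l.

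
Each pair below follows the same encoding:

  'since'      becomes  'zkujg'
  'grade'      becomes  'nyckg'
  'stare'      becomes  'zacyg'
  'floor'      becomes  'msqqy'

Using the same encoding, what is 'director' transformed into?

kkygjaqy

The shift depends on letter class: consonant s→z is +7, but vowel i→k is +2. Vowels shift forward by 2 and consonants shift forward by 7.
On director: d(cons)+7=k, i(vowel)+2=k, r(cons)+7=y, e(vowel)+2=g, c(cons)+7=j, t(cons)+7=a, o(vowel)+2=q, r(cons)+7=y.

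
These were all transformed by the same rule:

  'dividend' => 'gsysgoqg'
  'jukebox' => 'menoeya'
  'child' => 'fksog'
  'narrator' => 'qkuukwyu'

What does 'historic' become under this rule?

ksvwyusf

The rule splits by letter class: vowels +10, consonants +3.
For historic: h(cons)+3=k, i(vowel)+10=s, s(cons)+3=v, t(cons)+3=w, o(vowel)+10=y, r(cons)+3=u, i(vowel)+10=s, c(cons)+3=f.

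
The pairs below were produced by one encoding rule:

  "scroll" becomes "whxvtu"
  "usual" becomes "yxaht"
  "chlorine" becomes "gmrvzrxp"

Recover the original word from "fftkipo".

In scroll: s→w is +4, c→h is +5, r→x is +6, o→v is +7 — the shift increases by 1 each position. Letter i (0-indexed) is shifted by i+4, so successive shifts are 4, 5, 6, ….
Undoing it on fftkipo: f−4=b, f−5=a, t−6=n, k−7=d, i−8=a, p−9=g, o−10=e.

bandage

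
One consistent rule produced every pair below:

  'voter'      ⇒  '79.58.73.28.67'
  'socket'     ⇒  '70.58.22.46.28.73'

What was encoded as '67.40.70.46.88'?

v(#22)→79 and o(#15)→58: differences scale by 3, so n = 3·pos + 13. Each letter becomes 3×(its alphabet position, a=1..z=26) + 13.
Decoding 67.40.70.46.88: 67→(67−13)÷3=18=r, 40→(40−13)÷3=9=i, 70→(70−13)÷3=19=s, 46→(46−13)÷3=11=k, 88→(88−13)÷3=25=y.

risky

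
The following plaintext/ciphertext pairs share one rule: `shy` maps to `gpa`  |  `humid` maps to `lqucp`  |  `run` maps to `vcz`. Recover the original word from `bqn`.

fit

The output letters match the input read backwards, each shifted +8: shy reversed is yhs. Two steps: reverse the string, then apply a Caesar shift of +8.
Reversing it on bqn: shift back: b−8=t, q−8=i, n−8=f → tif; then reverse → fit.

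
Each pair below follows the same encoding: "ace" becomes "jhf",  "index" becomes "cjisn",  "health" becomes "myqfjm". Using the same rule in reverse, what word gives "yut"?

The output letters match the input read backwards, each shifted +5: ace reversed is eca. Two steps: reverse the string, then apply a Caesar shift of +5.
Undoing it on yut: shift back: y−5=t, u−5=p, t−5=o → tpo; then reverse → opt.

opt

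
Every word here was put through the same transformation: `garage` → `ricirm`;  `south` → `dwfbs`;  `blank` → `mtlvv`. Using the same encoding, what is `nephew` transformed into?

Shifts by position in garage: pos 0: g→r (+11), pos 1: a→i (+8), pos 2: r→c (+11), pos 3: a→i (+8) — repeating every 2. A repeating key of period 2 is used — shifts +11, +8 over and over.
On nephew: n+11=y, e+8=m, p+11=a, h+8=p, e+11=p, w+8=e.

ymappe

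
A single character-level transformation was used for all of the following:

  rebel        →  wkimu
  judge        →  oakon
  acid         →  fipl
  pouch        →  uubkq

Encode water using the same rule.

Each letter shifts forward by (position + 5), i.e. 5, 6, 7, … — the shift grows by one for each successive letter.
On water: w+5=b, a+6=g, t+7=a, e+8=m, r+9=a.

bgama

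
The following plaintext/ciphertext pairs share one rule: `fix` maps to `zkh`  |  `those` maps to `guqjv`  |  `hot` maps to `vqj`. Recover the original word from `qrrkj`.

Read the word backwards and shift each letter +2.
Reversing it on qrrkj: shift back: q−2=o, r−2=p, r−2=p, k−2=i, j−2=h → oppih; then reverse → hippo.

hippo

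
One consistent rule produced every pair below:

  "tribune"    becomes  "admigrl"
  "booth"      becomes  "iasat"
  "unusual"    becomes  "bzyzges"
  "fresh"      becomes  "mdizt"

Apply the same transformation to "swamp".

zietb

Shifts by position in tribune: pos 0: t→a (+7), pos 1: r→d (+12), pos 2: i→m (+4), pos 3: b→i (+7), pos 4: u→g (+12), pos 5: n→r (+4) — repeating every 3. A repeating key of period 3 is used — shifts +7, +12, +4 over and over.
Applying it to swamp: s+7=z, w+12=i, a+4=e, m+7=t, p+12=b.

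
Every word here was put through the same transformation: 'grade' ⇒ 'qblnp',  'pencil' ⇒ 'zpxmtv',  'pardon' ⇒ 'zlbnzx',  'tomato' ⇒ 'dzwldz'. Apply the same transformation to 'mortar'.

wzbdlb

The shift depends on letter class: consonant g→q is +10, but vowel a→l is +11. Two shifts are in play — +11 for a/e/i/o/u, +10 for every other letter.
On mortar: m(cons)+10=w, o(vowel)+11=z, r(cons)+10=b, t(cons)+10=d, a(vowel)+11=l, r(cons)+10=b.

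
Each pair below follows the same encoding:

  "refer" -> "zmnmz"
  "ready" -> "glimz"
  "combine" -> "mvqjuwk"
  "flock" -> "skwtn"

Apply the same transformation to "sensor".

The output letters match the input read backwards, each shifted +8: refer reversed is refer. The word is reversed, then every letter is shifted forward by 8.
Applying it to sensor: reverse → rosnes; then shift: r+8=z, o+8=w, s+8=a, n+8=v, e+8=m, s+8=a.

zwavma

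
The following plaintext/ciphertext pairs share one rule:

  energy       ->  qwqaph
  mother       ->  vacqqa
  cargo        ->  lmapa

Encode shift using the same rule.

Vowels shift forward by 12 and consonants shift forward by 9.
Applying it to shift: s(cons)+9=b, h(cons)+9=q, i(vowel)+12=u, f(cons)+9=o, t(cons)+9=c.

bquoc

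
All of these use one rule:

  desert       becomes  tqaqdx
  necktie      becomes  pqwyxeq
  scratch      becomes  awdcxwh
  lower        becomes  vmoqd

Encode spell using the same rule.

d(3)→t(19) and e(4)→q(16) fit y≡23x+2 (mod 26); the inverse of 23 mod 26 is 17. This is an affine cipher: with a=0,…,z=25, each position x becomes (23x+2) mod 26.
For spell: s(18)→23·18+2≡0=a; p(15)→23·15+2≡9=j; e(4)→23·4+2≡16=q; l(11)→23·11+2≡21=v; l(11)→23·11+2≡21=v (all mod 26).

ajqvv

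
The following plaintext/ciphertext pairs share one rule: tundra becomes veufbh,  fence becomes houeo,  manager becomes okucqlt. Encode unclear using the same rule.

Shifts by position in tundra: pos 0: t→v (+2), pos 1: u→e (+10), pos 2: n→u (+7), pos 3: d→f (+2), pos 4: r→b (+10), pos 5: a→h (+7) — repeating every 3. A repeating key of period 3 is used — shifts +2, +10, +7 over and over.
On unclear: u+2=w, n+10=x, c+7=j, l+2=n, e+10=o, a+7=h, r+2=t.

wxjnoht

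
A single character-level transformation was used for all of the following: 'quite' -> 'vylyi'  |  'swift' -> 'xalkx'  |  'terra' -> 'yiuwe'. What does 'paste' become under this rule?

uevyi

Shifts by position in quite: pos 0: q→v (+5), pos 1: u→y (+4), pos 2: i→l (+3), pos 3: t→y (+5), pos 4: e→i (+4) — repeating every 3. A repeating key of period 3 is used — shifts +5, +4, +3 over and over.
On paste: p+5=u, a+4=e, s+3=v, t+5=y, e+4=i.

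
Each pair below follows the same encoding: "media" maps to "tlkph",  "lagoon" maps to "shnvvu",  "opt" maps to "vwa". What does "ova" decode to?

hot

This is a Caesar cipher with shift 7.
Reversing it on ova: o−7=h, v−7=o, a−7=t.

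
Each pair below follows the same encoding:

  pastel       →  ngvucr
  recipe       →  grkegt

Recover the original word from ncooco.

Read the word backwards and shift each letter +2.
Undoing it on ncooco: shift back: n−2=l, c−2=a, o−2=m, o−2=m, c−2=a, o−2=m → lammam; then reverse → mammal.

mammal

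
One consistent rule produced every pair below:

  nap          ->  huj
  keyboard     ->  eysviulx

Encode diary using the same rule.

xculs

Compare letters: n→h is +20, a→u is +20, p→j is +20 — a constant shift. Each letter is shifted forward by 20 in the alphabet (a Caesar shift of +20).
On diary: d+20=x, i+20=c, a+20=u, r+20=l, y+20=s.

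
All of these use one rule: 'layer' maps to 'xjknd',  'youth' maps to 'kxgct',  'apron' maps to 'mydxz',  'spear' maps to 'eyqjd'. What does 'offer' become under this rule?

It's a Vigenère-style cipher with numeric key [12,9]: position i shifts by key[i mod 2].
For offer: o+12=a, f+9=o, f+12=r, e+9=n, r+12=d.

aornd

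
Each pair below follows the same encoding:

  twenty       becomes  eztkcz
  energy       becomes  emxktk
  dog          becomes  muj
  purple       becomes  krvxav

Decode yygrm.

glass

The output letters match the input read backwards, each shifted +6: twenty reversed is ytnewt. Read the word backwards and shift each letter +6.
Undoing it on yygrm: shift back: y−6=s, y−6=s, g−6=a, r−6=l, m−6=g → ssalg; then reverse → glass.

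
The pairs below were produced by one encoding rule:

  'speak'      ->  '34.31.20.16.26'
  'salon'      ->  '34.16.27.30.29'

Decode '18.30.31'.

cop

s is letter #19 and maps to 34: an offset of 15. Letters become their 1-based position plus 15 (so a→16, b→17, …).
Undoing it on 18.30.31: 18→(18−15)÷1=3=c, 30→(30−15)÷1=15=o, 31→(31−15)÷1=16=p.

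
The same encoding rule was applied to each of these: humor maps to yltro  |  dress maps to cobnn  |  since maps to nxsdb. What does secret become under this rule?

h(7)→y(24) and u(20)→l(11) fit y≡25x+5 (mod 26); the inverse of 25 mod 26 is 25. Each letter's alphabet position (a=0..z=25) is mapped through 25·x+5 mod 26 — an affine cipher.
On secret: s(18)→25·18+5≡13=n; e(4)→25·4+5≡1=b; c(2)→25·2+5≡3=d; r(17)→25·17+5≡14=o; e(4)→25·4+5≡1=b; t(19)→25·19+5≡12=m (all mod 26).

nbdobm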